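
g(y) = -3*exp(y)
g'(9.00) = -24309.25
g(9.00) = -24309.25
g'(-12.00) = 0.00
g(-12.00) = 0.00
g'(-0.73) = -1.45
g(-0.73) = -1.45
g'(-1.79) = -0.50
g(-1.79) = -0.50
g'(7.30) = -4440.90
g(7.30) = -4440.90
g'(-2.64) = -0.21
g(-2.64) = -0.21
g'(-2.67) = -0.21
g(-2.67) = -0.21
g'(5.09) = -487.17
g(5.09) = -487.17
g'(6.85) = -2831.64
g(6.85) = -2831.64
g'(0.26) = -3.89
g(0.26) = -3.89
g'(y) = -3*exp(y)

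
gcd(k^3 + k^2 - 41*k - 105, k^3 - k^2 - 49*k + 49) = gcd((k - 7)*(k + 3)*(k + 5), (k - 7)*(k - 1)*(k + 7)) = k - 7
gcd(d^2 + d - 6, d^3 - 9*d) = d + 3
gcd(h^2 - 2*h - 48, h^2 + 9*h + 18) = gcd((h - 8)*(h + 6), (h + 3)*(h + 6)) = h + 6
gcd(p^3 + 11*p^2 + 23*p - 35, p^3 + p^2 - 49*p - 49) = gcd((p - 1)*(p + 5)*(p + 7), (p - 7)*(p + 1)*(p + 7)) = p + 7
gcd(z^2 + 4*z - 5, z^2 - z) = z - 1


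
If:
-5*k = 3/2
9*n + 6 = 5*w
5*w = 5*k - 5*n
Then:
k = -3/10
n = -15/28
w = 33/140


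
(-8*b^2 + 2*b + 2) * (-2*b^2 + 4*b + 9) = 16*b^4 - 36*b^3 - 68*b^2 + 26*b + 18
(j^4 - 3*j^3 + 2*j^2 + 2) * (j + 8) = j^5 + 5*j^4 - 22*j^3 + 16*j^2 + 2*j + 16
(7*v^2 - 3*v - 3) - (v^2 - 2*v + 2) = 6*v^2 - v - 5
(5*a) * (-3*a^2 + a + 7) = -15*a^3 + 5*a^2 + 35*a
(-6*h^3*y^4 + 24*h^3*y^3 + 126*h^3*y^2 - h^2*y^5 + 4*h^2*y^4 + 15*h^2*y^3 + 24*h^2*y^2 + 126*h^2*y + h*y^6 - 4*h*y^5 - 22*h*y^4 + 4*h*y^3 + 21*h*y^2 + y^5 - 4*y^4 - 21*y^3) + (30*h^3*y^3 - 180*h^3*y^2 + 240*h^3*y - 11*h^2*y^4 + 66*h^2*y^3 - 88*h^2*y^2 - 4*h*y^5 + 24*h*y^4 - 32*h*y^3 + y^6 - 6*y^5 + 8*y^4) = -6*h^3*y^4 + 54*h^3*y^3 - 54*h^3*y^2 + 240*h^3*y - h^2*y^5 - 7*h^2*y^4 + 81*h^2*y^3 - 64*h^2*y^2 + 126*h^2*y + h*y^6 - 8*h*y^5 + 2*h*y^4 - 28*h*y^3 + 21*h*y^2 + y^6 - 5*y^5 + 4*y^4 - 21*y^3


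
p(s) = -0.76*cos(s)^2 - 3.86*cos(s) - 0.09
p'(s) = 1.52*sin(s)*cos(s) + 3.86*sin(s)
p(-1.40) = -0.77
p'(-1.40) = -4.06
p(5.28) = -2.38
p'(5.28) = -3.94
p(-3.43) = 2.91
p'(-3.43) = 0.68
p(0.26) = -4.53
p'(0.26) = 1.37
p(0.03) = -4.71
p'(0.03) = 0.16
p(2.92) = 2.95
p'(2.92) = 0.52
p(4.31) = 1.31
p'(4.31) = -3.00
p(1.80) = 0.75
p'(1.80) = 3.42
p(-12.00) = -3.89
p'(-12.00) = 2.76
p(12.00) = -3.89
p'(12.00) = -2.76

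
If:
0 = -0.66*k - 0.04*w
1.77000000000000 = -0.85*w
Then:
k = 0.13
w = -2.08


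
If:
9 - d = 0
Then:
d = 9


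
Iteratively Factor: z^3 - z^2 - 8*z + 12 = (z - 2)*(z^2 + z - 6) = (z - 2)*(z + 3)*(z - 2)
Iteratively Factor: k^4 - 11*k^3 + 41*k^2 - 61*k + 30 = (k - 5)*(k^3 - 6*k^2 + 11*k - 6) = (k - 5)*(k - 3)*(k^2 - 3*k + 2) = (k - 5)*(k - 3)*(k - 1)*(k - 2)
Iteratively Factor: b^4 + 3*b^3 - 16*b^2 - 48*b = (b)*(b^3 + 3*b^2 - 16*b - 48) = b*(b + 3)*(b^2 - 16) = b*(b + 3)*(b + 4)*(b - 4)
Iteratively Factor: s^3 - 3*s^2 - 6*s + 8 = (s + 2)*(s^2 - 5*s + 4) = (s - 1)*(s + 2)*(s - 4)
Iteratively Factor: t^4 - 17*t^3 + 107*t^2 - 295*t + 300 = (t - 3)*(t^3 - 14*t^2 + 65*t - 100) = (t - 5)*(t - 3)*(t^2 - 9*t + 20) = (t - 5)^2*(t - 3)*(t - 4)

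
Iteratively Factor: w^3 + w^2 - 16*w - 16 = (w + 1)*(w^2 - 16) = (w - 4)*(w + 1)*(w + 4)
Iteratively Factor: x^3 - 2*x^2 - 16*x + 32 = (x + 4)*(x^2 - 6*x + 8) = (x - 4)*(x + 4)*(x - 2)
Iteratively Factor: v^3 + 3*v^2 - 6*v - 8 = (v + 4)*(v^2 - v - 2) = (v - 2)*(v + 4)*(v + 1)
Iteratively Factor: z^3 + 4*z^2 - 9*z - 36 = (z + 3)*(z^2 + z - 12) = (z - 3)*(z + 3)*(z + 4)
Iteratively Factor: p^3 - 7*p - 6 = (p - 3)*(p^2 + 3*p + 2) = (p - 3)*(p + 1)*(p + 2)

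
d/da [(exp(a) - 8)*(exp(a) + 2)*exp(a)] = (3*exp(2*a) - 12*exp(a) - 16)*exp(a)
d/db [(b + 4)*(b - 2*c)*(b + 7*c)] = 3*b^2 + 10*b*c + 8*b - 14*c^2 + 20*c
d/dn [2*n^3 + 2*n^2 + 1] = 2*n*(3*n + 2)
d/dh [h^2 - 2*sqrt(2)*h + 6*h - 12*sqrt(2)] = 2*h - 2*sqrt(2) + 6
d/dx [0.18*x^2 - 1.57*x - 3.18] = 0.36*x - 1.57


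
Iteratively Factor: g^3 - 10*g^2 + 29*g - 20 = (g - 5)*(g^2 - 5*g + 4) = (g - 5)*(g - 4)*(g - 1)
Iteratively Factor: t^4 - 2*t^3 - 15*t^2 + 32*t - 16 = (t + 4)*(t^3 - 6*t^2 + 9*t - 4) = (t - 4)*(t + 4)*(t^2 - 2*t + 1) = (t - 4)*(t - 1)*(t + 4)*(t - 1)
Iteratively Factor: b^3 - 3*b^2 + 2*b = (b - 1)*(b^2 - 2*b) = (b - 2)*(b - 1)*(b)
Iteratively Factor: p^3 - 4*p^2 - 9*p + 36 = (p + 3)*(p^2 - 7*p + 12) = (p - 3)*(p + 3)*(p - 4)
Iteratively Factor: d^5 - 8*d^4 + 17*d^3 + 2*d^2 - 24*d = (d - 4)*(d^4 - 4*d^3 + d^2 + 6*d) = (d - 4)*(d - 2)*(d^3 - 2*d^2 - 3*d) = d*(d - 4)*(d - 2)*(d^2 - 2*d - 3) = d*(d - 4)*(d - 2)*(d + 1)*(d - 3)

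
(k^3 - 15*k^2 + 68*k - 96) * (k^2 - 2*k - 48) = k^5 - 17*k^4 + 50*k^3 + 488*k^2 - 3072*k + 4608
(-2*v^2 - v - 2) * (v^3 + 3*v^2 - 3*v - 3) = -2*v^5 - 7*v^4 + v^3 + 3*v^2 + 9*v + 6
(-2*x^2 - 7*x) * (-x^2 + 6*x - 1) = 2*x^4 - 5*x^3 - 40*x^2 + 7*x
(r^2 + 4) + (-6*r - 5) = r^2 - 6*r - 1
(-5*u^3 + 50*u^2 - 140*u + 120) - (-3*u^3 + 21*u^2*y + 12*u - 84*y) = -2*u^3 - 21*u^2*y + 50*u^2 - 152*u + 84*y + 120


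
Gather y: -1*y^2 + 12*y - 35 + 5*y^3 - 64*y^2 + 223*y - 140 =5*y^3 - 65*y^2 + 235*y - 175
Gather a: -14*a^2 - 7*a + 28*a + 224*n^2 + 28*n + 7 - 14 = -14*a^2 + 21*a + 224*n^2 + 28*n - 7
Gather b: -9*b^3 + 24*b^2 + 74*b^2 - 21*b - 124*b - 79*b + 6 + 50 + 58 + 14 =-9*b^3 + 98*b^2 - 224*b + 128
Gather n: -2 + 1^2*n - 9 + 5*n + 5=6*n - 6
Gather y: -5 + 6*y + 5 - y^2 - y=-y^2 + 5*y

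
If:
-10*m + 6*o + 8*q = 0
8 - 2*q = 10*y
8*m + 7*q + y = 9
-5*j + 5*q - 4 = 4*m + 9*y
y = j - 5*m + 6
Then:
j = -1377/649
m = 823/1298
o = 157/354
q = 597/1298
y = 919/1298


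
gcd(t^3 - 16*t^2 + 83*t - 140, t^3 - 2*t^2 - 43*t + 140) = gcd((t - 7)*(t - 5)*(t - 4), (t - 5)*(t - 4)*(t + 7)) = t^2 - 9*t + 20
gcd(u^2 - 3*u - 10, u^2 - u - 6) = u + 2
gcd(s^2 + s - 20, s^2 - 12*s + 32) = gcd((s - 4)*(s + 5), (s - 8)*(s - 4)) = s - 4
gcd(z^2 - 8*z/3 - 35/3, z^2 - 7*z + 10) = z - 5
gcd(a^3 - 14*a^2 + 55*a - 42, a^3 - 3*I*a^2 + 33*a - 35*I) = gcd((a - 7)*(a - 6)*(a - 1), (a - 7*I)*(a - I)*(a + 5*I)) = 1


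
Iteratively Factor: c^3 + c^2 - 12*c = (c + 4)*(c^2 - 3*c) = (c - 3)*(c + 4)*(c)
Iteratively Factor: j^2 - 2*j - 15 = (j - 5)*(j + 3)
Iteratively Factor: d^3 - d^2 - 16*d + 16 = (d - 1)*(d^2 - 16) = (d - 1)*(d + 4)*(d - 4)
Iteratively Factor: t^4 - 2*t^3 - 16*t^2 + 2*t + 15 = (t + 1)*(t^3 - 3*t^2 - 13*t + 15) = (t + 1)*(t + 3)*(t^2 - 6*t + 5) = (t - 5)*(t + 1)*(t + 3)*(t - 1)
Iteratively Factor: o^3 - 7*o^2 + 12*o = (o - 3)*(o^2 - 4*o) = o*(o - 3)*(o - 4)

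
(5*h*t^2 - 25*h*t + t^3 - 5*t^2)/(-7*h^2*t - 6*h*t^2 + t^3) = (-5*h*t + 25*h - t^2 + 5*t)/(7*h^2 + 6*h*t - t^2)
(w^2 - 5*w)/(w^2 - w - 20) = w/(w + 4)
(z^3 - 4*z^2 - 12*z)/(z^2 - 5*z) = (z^2 - 4*z - 12)/(z - 5)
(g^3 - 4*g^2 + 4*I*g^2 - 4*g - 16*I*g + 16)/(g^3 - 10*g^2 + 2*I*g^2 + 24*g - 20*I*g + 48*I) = (g + 2*I)/(g - 6)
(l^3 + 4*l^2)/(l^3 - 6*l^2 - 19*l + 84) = l^2/(l^2 - 10*l + 21)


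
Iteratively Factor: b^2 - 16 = (b - 4)*(b + 4)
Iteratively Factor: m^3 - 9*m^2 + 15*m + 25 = (m - 5)*(m^2 - 4*m - 5) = (m - 5)^2*(m + 1)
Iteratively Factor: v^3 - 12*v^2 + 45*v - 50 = (v - 5)*(v^2 - 7*v + 10) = (v - 5)^2*(v - 2)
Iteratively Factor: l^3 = (l)*(l^2) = l^2*(l)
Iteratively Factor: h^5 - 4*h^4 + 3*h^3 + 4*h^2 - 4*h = (h)*(h^4 - 4*h^3 + 3*h^2 + 4*h - 4) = h*(h - 1)*(h^3 - 3*h^2 + 4) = h*(h - 2)*(h - 1)*(h^2 - h - 2) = h*(h - 2)^2*(h - 1)*(h + 1)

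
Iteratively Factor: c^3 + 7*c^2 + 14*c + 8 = (c + 2)*(c^2 + 5*c + 4) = (c + 2)*(c + 4)*(c + 1)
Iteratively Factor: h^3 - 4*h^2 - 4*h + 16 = (h + 2)*(h^2 - 6*h + 8) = (h - 4)*(h + 2)*(h - 2)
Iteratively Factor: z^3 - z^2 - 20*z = (z)*(z^2 - z - 20) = z*(z - 5)*(z + 4)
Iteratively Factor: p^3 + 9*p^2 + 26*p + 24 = (p + 2)*(p^2 + 7*p + 12) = (p + 2)*(p + 3)*(p + 4)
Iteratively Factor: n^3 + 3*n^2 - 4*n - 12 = (n + 2)*(n^2 + n - 6) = (n + 2)*(n + 3)*(n - 2)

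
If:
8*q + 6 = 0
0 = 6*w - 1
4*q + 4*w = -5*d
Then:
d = 7/15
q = -3/4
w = 1/6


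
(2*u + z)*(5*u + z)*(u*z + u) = 10*u^3*z + 10*u^3 + 7*u^2*z^2 + 7*u^2*z + u*z^3 + u*z^2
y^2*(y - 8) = y^3 - 8*y^2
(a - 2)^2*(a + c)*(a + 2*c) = a^4 + 3*a^3*c - 4*a^3 + 2*a^2*c^2 - 12*a^2*c + 4*a^2 - 8*a*c^2 + 12*a*c + 8*c^2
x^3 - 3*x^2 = x^2*(x - 3)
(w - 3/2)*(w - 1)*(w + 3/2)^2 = w^4 + w^3/2 - 15*w^2/4 - 9*w/8 + 27/8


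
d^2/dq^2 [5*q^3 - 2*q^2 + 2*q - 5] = 30*q - 4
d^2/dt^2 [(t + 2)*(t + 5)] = 2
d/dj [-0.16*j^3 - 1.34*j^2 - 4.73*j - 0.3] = -0.48*j^2 - 2.68*j - 4.73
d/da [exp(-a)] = -exp(-a)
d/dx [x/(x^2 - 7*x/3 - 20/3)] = 3*(-3*x^2 - 20)/(9*x^4 - 42*x^3 - 71*x^2 + 280*x + 400)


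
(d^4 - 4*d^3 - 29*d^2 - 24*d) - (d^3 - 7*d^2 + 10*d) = d^4 - 5*d^3 - 22*d^2 - 34*d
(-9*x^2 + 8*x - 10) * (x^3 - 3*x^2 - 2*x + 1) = -9*x^5 + 35*x^4 - 16*x^3 + 5*x^2 + 28*x - 10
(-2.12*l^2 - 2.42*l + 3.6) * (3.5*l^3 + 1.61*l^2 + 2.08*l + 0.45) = -7.42*l^5 - 11.8832*l^4 + 4.2942*l^3 - 0.1916*l^2 + 6.399*l + 1.62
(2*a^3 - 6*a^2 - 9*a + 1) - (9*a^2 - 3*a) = 2*a^3 - 15*a^2 - 6*a + 1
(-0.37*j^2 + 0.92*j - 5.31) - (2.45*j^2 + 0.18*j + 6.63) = -2.82*j^2 + 0.74*j - 11.94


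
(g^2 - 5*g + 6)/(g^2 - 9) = (g - 2)/(g + 3)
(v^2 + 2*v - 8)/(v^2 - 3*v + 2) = (v + 4)/(v - 1)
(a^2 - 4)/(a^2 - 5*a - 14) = (a - 2)/(a - 7)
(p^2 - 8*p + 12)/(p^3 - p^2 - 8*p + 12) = (p - 6)/(p^2 + p - 6)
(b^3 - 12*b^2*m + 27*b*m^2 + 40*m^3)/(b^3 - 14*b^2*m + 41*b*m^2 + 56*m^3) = (b - 5*m)/(b - 7*m)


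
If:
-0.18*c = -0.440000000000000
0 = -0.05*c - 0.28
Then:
No Solution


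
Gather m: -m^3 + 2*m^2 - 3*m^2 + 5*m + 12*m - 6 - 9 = -m^3 - m^2 + 17*m - 15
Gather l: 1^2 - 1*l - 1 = -l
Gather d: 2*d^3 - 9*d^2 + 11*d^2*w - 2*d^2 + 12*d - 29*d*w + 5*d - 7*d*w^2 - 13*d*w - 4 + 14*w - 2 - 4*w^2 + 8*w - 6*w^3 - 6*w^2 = 2*d^3 + d^2*(11*w - 11) + d*(-7*w^2 - 42*w + 17) - 6*w^3 - 10*w^2 + 22*w - 6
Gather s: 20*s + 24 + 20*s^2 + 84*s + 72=20*s^2 + 104*s + 96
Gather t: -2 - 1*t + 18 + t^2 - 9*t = t^2 - 10*t + 16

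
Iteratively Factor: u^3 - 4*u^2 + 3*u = (u - 3)*(u^2 - u) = (u - 3)*(u - 1)*(u)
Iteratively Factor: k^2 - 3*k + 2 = (k - 1)*(k - 2)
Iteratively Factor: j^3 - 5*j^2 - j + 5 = (j - 5)*(j^2 - 1) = (j - 5)*(j + 1)*(j - 1)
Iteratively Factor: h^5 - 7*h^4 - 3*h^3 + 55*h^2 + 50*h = (h - 5)*(h^4 - 2*h^3 - 13*h^2 - 10*h) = (h - 5)*(h + 2)*(h^3 - 4*h^2 - 5*h) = h*(h - 5)*(h + 2)*(h^2 - 4*h - 5) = h*(h - 5)^2*(h + 2)*(h + 1)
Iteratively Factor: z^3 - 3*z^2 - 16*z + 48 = (z - 3)*(z^2 - 16) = (z - 4)*(z - 3)*(z + 4)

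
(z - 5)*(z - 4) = z^2 - 9*z + 20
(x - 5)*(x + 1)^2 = x^3 - 3*x^2 - 9*x - 5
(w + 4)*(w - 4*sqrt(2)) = w^2 - 4*sqrt(2)*w + 4*w - 16*sqrt(2)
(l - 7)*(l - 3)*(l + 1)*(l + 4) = l^4 - 5*l^3 - 25*l^2 + 65*l + 84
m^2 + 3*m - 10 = (m - 2)*(m + 5)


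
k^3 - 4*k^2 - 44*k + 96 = (k - 8)*(k - 2)*(k + 6)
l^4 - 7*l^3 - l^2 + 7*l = l*(l - 7)*(l - 1)*(l + 1)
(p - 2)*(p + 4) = p^2 + 2*p - 8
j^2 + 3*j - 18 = (j - 3)*(j + 6)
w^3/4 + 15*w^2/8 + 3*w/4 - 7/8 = (w/4 + 1/4)*(w - 1/2)*(w + 7)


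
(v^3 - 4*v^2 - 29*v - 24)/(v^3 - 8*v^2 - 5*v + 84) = (v^2 - 7*v - 8)/(v^2 - 11*v + 28)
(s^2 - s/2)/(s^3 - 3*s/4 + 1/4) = 2*s/(2*s^2 + s - 1)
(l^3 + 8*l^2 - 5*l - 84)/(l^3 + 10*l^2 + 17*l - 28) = (l - 3)/(l - 1)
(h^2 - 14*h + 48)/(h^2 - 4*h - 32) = (h - 6)/(h + 4)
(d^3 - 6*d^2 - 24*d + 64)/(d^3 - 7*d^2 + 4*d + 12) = (d^2 - 4*d - 32)/(d^2 - 5*d - 6)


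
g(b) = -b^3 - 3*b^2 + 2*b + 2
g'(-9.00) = -187.00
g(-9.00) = 470.00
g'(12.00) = -502.00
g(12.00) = -2134.00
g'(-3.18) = -9.26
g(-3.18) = -2.54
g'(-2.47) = -1.48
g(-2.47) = -6.17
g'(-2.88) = -5.60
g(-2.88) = -4.76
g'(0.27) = 0.16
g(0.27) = 2.30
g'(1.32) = -11.15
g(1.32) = -2.89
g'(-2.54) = -2.11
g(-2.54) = -6.05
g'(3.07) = -44.69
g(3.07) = -49.07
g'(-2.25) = 0.31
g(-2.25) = -6.30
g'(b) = -3*b^2 - 6*b + 2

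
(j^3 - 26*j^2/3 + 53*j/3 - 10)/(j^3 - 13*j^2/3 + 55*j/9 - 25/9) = 3*(j - 6)/(3*j - 5)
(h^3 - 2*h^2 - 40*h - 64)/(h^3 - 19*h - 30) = (h^2 - 4*h - 32)/(h^2 - 2*h - 15)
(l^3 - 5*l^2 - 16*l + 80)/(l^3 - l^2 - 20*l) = (l - 4)/l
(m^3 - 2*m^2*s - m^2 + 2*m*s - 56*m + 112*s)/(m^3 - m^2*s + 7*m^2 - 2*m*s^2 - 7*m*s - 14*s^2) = (m - 8)/(m + s)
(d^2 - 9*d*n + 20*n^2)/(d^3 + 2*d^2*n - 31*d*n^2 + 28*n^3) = (d - 5*n)/(d^2 + 6*d*n - 7*n^2)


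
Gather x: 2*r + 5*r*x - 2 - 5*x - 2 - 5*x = 2*r + x*(5*r - 10) - 4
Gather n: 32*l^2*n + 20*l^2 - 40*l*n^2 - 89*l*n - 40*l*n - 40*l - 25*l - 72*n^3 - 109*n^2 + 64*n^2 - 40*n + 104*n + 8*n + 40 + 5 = 20*l^2 - 65*l - 72*n^3 + n^2*(-40*l - 45) + n*(32*l^2 - 129*l + 72) + 45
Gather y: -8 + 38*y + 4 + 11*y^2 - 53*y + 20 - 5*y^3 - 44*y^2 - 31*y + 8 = -5*y^3 - 33*y^2 - 46*y + 24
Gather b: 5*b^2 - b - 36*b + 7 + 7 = 5*b^2 - 37*b + 14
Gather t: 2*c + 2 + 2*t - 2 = 2*c + 2*t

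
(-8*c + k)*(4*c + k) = -32*c^2 - 4*c*k + k^2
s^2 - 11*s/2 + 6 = (s - 4)*(s - 3/2)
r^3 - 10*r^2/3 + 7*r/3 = r*(r - 7/3)*(r - 1)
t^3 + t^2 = t^2*(t + 1)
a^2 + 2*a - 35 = (a - 5)*(a + 7)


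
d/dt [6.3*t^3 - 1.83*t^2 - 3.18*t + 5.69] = 18.9*t^2 - 3.66*t - 3.18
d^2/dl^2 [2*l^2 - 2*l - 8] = 4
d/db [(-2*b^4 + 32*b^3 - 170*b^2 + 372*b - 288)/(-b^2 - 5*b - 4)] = 2*(2*b^5 - b^4 - 144*b^3 + 419*b^2 + 392*b - 1464)/(b^4 + 10*b^3 + 33*b^2 + 40*b + 16)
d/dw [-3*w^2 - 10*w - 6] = -6*w - 10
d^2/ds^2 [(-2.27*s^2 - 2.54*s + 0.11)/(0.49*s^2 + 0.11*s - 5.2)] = (8.88178419700125e-16*s^4 - 0.975001999999998*s^3 - 34.545294*s^2 - 38.795946*s - 125.104138)/(0.117649*s^6 + 0.079233*s^5 - 3.727773*s^4 - 1.680349*s^3 + 39.56004*s^2 + 8.9232*s - 140.608)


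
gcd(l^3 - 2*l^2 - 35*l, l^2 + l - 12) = 1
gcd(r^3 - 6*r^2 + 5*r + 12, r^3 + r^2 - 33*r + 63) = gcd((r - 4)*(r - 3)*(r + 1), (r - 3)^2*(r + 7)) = r - 3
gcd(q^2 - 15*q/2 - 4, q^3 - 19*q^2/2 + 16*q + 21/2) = q + 1/2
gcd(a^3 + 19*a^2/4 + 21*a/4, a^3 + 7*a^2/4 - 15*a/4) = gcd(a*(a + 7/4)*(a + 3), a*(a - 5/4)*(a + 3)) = a^2 + 3*a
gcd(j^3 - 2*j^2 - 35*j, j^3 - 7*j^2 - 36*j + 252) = j - 7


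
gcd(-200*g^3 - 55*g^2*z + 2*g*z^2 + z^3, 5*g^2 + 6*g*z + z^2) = 5*g + z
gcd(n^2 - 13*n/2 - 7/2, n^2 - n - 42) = n - 7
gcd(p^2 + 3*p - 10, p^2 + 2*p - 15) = p + 5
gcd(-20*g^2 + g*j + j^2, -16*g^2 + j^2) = 4*g - j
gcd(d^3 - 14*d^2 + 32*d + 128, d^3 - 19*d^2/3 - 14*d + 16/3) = d^2 - 6*d - 16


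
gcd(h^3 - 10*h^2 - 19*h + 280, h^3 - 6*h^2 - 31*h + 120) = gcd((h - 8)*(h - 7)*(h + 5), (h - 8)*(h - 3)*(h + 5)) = h^2 - 3*h - 40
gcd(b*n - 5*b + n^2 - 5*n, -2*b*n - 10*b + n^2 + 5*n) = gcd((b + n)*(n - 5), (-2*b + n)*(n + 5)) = 1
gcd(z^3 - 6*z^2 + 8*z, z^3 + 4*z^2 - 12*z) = z^2 - 2*z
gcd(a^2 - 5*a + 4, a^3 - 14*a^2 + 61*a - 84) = a - 4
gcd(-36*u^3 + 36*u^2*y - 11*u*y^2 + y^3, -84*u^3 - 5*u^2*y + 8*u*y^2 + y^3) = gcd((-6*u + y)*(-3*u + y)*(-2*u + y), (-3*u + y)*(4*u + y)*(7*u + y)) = -3*u + y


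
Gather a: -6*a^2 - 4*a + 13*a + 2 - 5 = -6*a^2 + 9*a - 3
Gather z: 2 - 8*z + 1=3 - 8*z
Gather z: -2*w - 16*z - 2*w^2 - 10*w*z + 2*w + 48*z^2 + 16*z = -2*w^2 - 10*w*z + 48*z^2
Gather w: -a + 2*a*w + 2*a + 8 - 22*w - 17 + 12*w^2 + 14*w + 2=a + 12*w^2 + w*(2*a - 8) - 7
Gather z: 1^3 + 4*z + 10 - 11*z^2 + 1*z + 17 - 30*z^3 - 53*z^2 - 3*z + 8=-30*z^3 - 64*z^2 + 2*z + 36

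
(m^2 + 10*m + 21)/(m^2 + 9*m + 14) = (m + 3)/(m + 2)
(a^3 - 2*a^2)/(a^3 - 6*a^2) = (a - 2)/(a - 6)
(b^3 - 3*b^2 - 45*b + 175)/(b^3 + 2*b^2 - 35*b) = (b - 5)/b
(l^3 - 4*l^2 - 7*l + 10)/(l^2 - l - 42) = (-l^3 + 4*l^2 + 7*l - 10)/(-l^2 + l + 42)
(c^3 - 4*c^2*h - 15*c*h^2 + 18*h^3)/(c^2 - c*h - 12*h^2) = (c^2 - 7*c*h + 6*h^2)/(c - 4*h)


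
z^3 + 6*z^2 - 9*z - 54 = (z - 3)*(z + 3)*(z + 6)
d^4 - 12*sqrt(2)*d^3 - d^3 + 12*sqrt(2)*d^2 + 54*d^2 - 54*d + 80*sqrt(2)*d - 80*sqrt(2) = (d - 1)*(d - 8*sqrt(2))*(d - 5*sqrt(2))*(d + sqrt(2))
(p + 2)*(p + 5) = p^2 + 7*p + 10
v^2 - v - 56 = (v - 8)*(v + 7)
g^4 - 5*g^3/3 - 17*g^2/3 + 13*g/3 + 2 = (g - 3)*(g - 1)*(g + 1/3)*(g + 2)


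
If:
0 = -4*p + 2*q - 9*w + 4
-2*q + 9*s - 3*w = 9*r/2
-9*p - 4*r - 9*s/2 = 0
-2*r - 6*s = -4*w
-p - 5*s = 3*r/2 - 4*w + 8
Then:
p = -388/233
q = 10746/233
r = -1800/233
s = 2376/233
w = 2664/233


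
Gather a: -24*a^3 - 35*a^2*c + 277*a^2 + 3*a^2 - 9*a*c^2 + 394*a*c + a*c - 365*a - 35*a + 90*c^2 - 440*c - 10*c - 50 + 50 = -24*a^3 + a^2*(280 - 35*c) + a*(-9*c^2 + 395*c - 400) + 90*c^2 - 450*c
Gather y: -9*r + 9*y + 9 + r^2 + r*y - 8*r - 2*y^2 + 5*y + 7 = r^2 - 17*r - 2*y^2 + y*(r + 14) + 16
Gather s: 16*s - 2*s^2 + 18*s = -2*s^2 + 34*s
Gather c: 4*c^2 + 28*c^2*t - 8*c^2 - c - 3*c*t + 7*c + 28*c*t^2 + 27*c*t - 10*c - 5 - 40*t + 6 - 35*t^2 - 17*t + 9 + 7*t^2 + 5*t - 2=c^2*(28*t - 4) + c*(28*t^2 + 24*t - 4) - 28*t^2 - 52*t + 8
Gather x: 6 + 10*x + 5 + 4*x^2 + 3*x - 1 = 4*x^2 + 13*x + 10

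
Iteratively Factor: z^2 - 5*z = (z)*(z - 5)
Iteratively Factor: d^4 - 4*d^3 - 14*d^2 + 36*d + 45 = (d + 1)*(d^3 - 5*d^2 - 9*d + 45) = (d - 5)*(d + 1)*(d^2 - 9) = (d - 5)*(d - 3)*(d + 1)*(d + 3)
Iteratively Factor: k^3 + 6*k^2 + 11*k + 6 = (k + 2)*(k^2 + 4*k + 3) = (k + 2)*(k + 3)*(k + 1)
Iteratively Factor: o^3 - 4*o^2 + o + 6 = (o + 1)*(o^2 - 5*o + 6) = (o - 3)*(o + 1)*(o - 2)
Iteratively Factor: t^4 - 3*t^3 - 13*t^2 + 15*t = (t - 1)*(t^3 - 2*t^2 - 15*t) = t*(t - 1)*(t^2 - 2*t - 15) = t*(t - 5)*(t - 1)*(t + 3)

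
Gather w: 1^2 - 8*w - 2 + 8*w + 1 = 0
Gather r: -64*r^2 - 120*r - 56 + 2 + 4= -64*r^2 - 120*r - 50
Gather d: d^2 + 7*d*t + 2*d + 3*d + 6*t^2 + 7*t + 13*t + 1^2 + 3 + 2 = d^2 + d*(7*t + 5) + 6*t^2 + 20*t + 6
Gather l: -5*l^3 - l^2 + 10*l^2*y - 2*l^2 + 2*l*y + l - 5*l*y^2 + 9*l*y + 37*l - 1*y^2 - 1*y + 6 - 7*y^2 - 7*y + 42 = -5*l^3 + l^2*(10*y - 3) + l*(-5*y^2 + 11*y + 38) - 8*y^2 - 8*y + 48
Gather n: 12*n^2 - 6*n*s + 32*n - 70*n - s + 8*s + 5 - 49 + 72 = 12*n^2 + n*(-6*s - 38) + 7*s + 28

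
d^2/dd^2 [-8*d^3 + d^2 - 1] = 2 - 48*d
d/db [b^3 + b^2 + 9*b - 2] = 3*b^2 + 2*b + 9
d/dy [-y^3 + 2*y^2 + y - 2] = -3*y^2 + 4*y + 1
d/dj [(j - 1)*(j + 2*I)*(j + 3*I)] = 3*j^2 + j*(-2 + 10*I) - 6 - 5*I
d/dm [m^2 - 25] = 2*m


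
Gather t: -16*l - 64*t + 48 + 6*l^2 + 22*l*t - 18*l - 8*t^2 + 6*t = 6*l^2 - 34*l - 8*t^2 + t*(22*l - 58) + 48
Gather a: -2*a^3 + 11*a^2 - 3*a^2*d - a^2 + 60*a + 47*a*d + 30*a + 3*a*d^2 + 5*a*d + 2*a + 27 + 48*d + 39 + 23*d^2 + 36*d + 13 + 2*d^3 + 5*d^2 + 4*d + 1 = -2*a^3 + a^2*(10 - 3*d) + a*(3*d^2 + 52*d + 92) + 2*d^3 + 28*d^2 + 88*d + 80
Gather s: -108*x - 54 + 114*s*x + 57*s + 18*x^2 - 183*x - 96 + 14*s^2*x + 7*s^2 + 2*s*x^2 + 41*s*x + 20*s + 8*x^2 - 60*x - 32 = s^2*(14*x + 7) + s*(2*x^2 + 155*x + 77) + 26*x^2 - 351*x - 182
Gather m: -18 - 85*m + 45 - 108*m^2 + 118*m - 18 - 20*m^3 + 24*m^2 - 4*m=-20*m^3 - 84*m^2 + 29*m + 9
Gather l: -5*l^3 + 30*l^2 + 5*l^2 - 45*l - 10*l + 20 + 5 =-5*l^3 + 35*l^2 - 55*l + 25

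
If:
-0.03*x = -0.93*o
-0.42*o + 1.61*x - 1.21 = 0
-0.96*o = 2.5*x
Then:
No Solution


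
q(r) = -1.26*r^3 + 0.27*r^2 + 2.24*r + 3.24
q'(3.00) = -30.16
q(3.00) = -21.63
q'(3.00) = -30.16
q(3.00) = -21.63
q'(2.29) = -16.35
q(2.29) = -5.35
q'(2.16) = -14.23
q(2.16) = -3.36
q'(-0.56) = 0.75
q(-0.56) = 2.29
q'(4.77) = -81.19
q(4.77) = -116.68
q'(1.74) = -8.26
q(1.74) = 1.32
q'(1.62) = -6.81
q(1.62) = 2.22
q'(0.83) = 0.08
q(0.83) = 4.56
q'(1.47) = -5.13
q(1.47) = 3.11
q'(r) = -3.78*r^2 + 0.54*r + 2.24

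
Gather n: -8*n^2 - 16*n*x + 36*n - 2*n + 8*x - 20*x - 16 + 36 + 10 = -8*n^2 + n*(34 - 16*x) - 12*x + 30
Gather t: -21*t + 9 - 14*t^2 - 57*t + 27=-14*t^2 - 78*t + 36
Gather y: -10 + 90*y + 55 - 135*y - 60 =-45*y - 15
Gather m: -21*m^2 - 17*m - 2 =-21*m^2 - 17*m - 2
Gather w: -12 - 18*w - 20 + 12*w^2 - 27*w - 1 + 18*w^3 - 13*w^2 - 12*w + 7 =18*w^3 - w^2 - 57*w - 26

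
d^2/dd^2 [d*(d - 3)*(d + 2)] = 6*d - 2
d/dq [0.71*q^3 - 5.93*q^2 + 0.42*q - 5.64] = 2.13*q^2 - 11.86*q + 0.42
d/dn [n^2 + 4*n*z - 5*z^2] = 2*n + 4*z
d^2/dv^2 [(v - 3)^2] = 2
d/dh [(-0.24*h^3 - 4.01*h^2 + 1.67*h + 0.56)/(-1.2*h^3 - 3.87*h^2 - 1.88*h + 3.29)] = (1.11022302462516e-16*h^5 - 3.8832*h^4 + 4.9104*h^3 + 13.6489*h^2 - 22.0514*h + 6.5471)/(1.44*h^6 + 9.288*h^5 + 19.4889*h^4 + 6.6552*h^3 - 21.9302*h^2 - 12.3704*h + 10.8241)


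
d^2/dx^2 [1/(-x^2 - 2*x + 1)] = 2*(x^2 + 2*x - 4*(x + 1)^2 - 1)/(x^2 + 2*x - 1)^3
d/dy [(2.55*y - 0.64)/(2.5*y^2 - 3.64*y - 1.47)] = (-6.375*y^2 + 3.2*y - 6.0781)/(6.25*y^4 - 18.2*y^3 + 5.8996*y^2 + 10.7016*y + 2.1609)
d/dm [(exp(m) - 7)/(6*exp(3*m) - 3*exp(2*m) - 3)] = (-2*(exp(m) - 7)*(3*exp(m) - 1)*exp(m) + 2*exp(3*m) - exp(2*m) - 1)*exp(m)/(3*(-2*exp(3*m) + exp(2*m) + 1)^2)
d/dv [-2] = 0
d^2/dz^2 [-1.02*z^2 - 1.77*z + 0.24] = -2.04000000000000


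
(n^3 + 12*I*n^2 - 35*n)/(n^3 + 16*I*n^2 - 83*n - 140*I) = n/(n + 4*I)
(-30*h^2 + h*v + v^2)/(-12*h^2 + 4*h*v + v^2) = (-5*h + v)/(-2*h + v)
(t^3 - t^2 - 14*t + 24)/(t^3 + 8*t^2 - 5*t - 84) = (t - 2)/(t + 7)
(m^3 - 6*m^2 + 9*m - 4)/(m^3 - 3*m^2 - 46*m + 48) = (m^2 - 5*m + 4)/(m^2 - 2*m - 48)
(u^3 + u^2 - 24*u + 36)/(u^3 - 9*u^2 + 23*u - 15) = (u^2 + 4*u - 12)/(u^2 - 6*u + 5)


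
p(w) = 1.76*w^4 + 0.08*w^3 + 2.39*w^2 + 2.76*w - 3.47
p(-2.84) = 120.63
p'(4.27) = 575.64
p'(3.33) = 281.30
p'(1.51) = 34.76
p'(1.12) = 18.31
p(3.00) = 171.04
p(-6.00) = 2329.69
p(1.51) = 15.57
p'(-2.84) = -170.14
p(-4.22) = 579.60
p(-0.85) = -3.22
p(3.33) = 251.59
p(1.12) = 5.50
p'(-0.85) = -5.45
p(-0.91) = -2.86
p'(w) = 7.04*w^3 + 0.24*w^2 + 4.78*w + 2.76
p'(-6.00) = -1537.92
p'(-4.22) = -542.20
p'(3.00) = 209.34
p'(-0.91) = -6.70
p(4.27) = 643.21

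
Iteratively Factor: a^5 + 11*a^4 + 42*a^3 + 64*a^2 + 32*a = (a + 2)*(a^4 + 9*a^3 + 24*a^2 + 16*a) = (a + 1)*(a + 2)*(a^3 + 8*a^2 + 16*a) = (a + 1)*(a + 2)*(a + 4)*(a^2 + 4*a) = (a + 1)*(a + 2)*(a + 4)^2*(a)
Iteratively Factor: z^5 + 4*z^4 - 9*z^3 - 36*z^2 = (z)*(z^4 + 4*z^3 - 9*z^2 - 36*z) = z*(z - 3)*(z^3 + 7*z^2 + 12*z) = z^2*(z - 3)*(z^2 + 7*z + 12) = z^2*(z - 3)*(z + 4)*(z + 3)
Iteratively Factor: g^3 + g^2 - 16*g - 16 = (g + 4)*(g^2 - 3*g - 4) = (g - 4)*(g + 4)*(g + 1)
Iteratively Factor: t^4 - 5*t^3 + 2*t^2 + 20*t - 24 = (t - 3)*(t^3 - 2*t^2 - 4*t + 8) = (t - 3)*(t - 2)*(t^2 - 4) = (t - 3)*(t - 2)^2*(t + 2)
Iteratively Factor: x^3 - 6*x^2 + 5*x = (x - 1)*(x^2 - 5*x) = (x - 5)*(x - 1)*(x)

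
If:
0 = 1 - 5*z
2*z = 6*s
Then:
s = 1/15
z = 1/5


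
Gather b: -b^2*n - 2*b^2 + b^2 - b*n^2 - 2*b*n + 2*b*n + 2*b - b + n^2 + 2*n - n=b^2*(-n - 1) + b*(1 - n^2) + n^2 + n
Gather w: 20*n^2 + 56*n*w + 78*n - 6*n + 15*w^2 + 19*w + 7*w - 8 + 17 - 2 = 20*n^2 + 72*n + 15*w^2 + w*(56*n + 26) + 7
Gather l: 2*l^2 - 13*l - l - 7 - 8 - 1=2*l^2 - 14*l - 16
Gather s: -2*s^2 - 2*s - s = -2*s^2 - 3*s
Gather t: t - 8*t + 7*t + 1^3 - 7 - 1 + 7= 0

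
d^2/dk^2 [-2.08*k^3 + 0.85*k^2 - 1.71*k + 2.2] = 1.7 - 12.48*k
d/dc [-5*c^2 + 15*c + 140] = 15 - 10*c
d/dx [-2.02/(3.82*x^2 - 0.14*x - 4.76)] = (15.4328*x - 0.2828)/(-3.82*x^2 + 0.14*x + 4.76)^2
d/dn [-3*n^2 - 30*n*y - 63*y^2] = -6*n - 30*y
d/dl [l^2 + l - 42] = 2*l + 1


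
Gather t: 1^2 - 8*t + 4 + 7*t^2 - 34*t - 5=7*t^2 - 42*t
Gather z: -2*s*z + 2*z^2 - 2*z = 2*z^2 + z*(-2*s - 2)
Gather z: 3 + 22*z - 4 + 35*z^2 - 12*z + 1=35*z^2 + 10*z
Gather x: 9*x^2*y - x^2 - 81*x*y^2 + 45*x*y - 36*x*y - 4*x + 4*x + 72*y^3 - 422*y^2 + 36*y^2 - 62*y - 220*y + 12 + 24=x^2*(9*y - 1) + x*(-81*y^2 + 9*y) + 72*y^3 - 386*y^2 - 282*y + 36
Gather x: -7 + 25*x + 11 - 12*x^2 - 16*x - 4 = -12*x^2 + 9*x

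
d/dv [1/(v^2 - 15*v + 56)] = (15 - 2*v)/(v^2 - 15*v + 56)^2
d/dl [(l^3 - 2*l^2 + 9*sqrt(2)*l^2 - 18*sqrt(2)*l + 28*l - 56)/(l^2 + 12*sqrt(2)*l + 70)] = (l^4 + 24*sqrt(2)*l^3 - 6*sqrt(2)*l^2 + 398*l^2 - 168*l + 1260*sqrt(2)*l - 588*sqrt(2) + 1960)/(l^4 + 24*sqrt(2)*l^3 + 428*l^2 + 1680*sqrt(2)*l + 4900)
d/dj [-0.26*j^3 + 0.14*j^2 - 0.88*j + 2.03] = -0.78*j^2 + 0.28*j - 0.88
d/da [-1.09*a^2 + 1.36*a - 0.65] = 1.36 - 2.18*a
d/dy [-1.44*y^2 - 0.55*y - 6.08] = -2.88*y - 0.55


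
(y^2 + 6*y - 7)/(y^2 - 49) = (y - 1)/(y - 7)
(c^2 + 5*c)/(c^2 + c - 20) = c/(c - 4)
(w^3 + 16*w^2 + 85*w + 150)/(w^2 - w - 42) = (w^2 + 10*w + 25)/(w - 7)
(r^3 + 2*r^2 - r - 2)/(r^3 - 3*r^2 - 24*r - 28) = (r^2 - 1)/(r^2 - 5*r - 14)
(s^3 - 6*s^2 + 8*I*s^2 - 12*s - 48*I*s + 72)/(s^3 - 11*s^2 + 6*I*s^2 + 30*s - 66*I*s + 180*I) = (s + 2*I)/(s - 5)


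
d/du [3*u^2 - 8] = 6*u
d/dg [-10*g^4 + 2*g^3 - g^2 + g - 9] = -40*g^3 + 6*g^2 - 2*g + 1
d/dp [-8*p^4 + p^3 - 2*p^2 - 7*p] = -32*p^3 + 3*p^2 - 4*p - 7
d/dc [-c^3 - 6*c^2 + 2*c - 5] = -3*c^2 - 12*c + 2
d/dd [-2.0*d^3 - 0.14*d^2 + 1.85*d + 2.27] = -6.0*d^2 - 0.28*d + 1.85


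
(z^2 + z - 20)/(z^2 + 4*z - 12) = (z^2 + z - 20)/(z^2 + 4*z - 12)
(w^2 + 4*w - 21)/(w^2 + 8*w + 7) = (w - 3)/(w + 1)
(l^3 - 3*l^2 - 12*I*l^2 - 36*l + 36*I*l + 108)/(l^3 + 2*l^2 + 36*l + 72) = (l^2 + l*(-3 - 6*I) + 18*I)/(l^2 + l*(2 + 6*I) + 12*I)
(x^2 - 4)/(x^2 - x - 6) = (x - 2)/(x - 3)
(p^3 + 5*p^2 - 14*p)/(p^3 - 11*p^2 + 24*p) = (p^2 + 5*p - 14)/(p^2 - 11*p + 24)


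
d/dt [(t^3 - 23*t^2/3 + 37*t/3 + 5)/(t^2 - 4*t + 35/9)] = 3*(27*t^4 - 216*t^3 + 810*t^2 - 1880*t + 1835)/(81*t^4 - 648*t^3 + 1926*t^2 - 2520*t + 1225)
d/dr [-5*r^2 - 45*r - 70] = -10*r - 45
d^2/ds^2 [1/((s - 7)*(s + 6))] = 2*((s - 7)^2 + (s - 7)*(s + 6) + (s + 6)^2)/((s - 7)^3*(s + 6)^3)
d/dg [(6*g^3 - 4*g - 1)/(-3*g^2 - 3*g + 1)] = (-18*g^4 - 36*g^3 + 6*g^2 - 6*g - 7)/(9*g^4 + 18*g^3 + 3*g^2 - 6*g + 1)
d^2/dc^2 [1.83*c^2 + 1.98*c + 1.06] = 3.66000000000000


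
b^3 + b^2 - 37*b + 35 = (b - 5)*(b - 1)*(b + 7)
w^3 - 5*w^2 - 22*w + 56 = (w - 7)*(w - 2)*(w + 4)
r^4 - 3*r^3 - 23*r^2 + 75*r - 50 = (r - 5)*(r - 2)*(r - 1)*(r + 5)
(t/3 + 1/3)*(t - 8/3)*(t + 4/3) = t^3/3 - t^2/9 - 44*t/27 - 32/27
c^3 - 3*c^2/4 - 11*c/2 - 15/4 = (c - 3)*(c + 1)*(c + 5/4)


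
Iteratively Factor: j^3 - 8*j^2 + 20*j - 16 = (j - 2)*(j^2 - 6*j + 8) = (j - 4)*(j - 2)*(j - 2)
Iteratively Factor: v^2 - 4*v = (v - 4)*(v)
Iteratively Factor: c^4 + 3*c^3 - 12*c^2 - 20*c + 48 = (c + 4)*(c^3 - c^2 - 8*c + 12) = (c - 2)*(c + 4)*(c^2 + c - 6) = (c - 2)*(c + 3)*(c + 4)*(c - 2)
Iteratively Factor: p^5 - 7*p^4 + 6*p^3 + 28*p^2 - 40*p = (p - 5)*(p^4 - 2*p^3 - 4*p^2 + 8*p) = (p - 5)*(p + 2)*(p^3 - 4*p^2 + 4*p) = p*(p - 5)*(p + 2)*(p^2 - 4*p + 4) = p*(p - 5)*(p - 2)*(p + 2)*(p - 2)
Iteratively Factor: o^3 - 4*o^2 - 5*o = (o + 1)*(o^2 - 5*o) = o*(o + 1)*(o - 5)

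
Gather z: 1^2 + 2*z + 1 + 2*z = 4*z + 2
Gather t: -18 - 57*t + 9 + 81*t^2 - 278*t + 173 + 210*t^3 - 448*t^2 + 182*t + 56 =210*t^3 - 367*t^2 - 153*t + 220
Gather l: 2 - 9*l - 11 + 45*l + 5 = 36*l - 4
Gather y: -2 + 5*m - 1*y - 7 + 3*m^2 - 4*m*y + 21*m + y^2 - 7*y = 3*m^2 + 26*m + y^2 + y*(-4*m - 8) - 9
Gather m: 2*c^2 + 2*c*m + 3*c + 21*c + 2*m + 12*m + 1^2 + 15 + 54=2*c^2 + 24*c + m*(2*c + 14) + 70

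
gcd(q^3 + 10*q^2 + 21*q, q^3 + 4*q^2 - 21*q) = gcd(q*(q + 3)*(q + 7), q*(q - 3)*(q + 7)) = q^2 + 7*q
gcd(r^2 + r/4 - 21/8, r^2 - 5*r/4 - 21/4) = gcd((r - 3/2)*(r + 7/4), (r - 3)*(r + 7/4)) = r + 7/4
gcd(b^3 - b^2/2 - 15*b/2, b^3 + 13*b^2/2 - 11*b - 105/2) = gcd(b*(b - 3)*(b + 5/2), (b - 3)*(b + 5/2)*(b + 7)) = b^2 - b/2 - 15/2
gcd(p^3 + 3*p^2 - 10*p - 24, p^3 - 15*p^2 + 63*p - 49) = 1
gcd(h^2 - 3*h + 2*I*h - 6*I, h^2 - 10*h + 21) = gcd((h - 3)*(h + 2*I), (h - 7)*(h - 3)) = h - 3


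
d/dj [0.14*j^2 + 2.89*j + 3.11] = 0.28*j + 2.89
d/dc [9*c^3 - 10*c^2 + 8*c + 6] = 27*c^2 - 20*c + 8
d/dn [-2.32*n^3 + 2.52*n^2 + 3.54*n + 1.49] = -6.96*n^2 + 5.04*n + 3.54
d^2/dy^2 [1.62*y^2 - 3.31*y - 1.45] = 3.24000000000000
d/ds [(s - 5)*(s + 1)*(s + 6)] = 3*s^2 + 4*s - 29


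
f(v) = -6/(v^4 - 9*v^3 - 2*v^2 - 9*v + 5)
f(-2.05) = -0.05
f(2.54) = 0.04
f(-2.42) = -0.03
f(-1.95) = -0.06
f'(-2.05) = -0.07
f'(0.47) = -317.26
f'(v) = -6*(-4*v^3 + 27*v^2 + 4*v + 9)/(v^4 - 9*v^3 - 2*v^2 - 9*v + 5)^2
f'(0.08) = -3.13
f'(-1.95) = -0.09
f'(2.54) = -0.04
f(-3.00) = -0.02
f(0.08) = -1.41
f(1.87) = 0.09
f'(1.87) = -0.12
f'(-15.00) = 0.00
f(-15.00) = 0.00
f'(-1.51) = -0.19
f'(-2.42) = -0.04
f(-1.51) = -0.12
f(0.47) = 10.76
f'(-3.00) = -0.02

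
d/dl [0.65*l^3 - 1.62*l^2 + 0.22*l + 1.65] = 1.95*l^2 - 3.24*l + 0.22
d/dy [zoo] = 0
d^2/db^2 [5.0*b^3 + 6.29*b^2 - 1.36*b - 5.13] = 30.0*b + 12.58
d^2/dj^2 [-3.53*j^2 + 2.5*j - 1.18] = -7.06000000000000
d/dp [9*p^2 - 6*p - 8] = 18*p - 6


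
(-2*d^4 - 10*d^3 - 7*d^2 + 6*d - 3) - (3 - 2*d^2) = -2*d^4 - 10*d^3 - 5*d^2 + 6*d - 6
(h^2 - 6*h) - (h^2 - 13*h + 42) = 7*h - 42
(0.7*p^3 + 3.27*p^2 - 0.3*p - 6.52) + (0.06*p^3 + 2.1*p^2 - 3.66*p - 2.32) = 0.76*p^3 + 5.37*p^2 - 3.96*p - 8.84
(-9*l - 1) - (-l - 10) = 9 - 8*l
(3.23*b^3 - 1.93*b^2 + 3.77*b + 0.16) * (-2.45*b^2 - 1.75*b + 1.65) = -7.9135*b^5 - 0.923999999999999*b^4 - 0.529500000000002*b^3 - 10.174*b^2 + 5.9405*b + 0.264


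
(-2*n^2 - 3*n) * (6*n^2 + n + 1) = -12*n^4 - 20*n^3 - 5*n^2 - 3*n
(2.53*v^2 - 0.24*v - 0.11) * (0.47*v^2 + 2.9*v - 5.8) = 1.1891*v^4 + 7.2242*v^3 - 15.4217*v^2 + 1.073*v + 0.638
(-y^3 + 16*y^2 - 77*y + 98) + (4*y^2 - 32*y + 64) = -y^3 + 20*y^2 - 109*y + 162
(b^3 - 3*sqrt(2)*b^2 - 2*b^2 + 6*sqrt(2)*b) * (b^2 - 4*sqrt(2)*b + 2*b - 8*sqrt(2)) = b^5 - 7*sqrt(2)*b^4 + 20*b^3 + 28*sqrt(2)*b^2 - 96*b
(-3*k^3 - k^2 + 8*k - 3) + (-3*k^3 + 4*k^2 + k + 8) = -6*k^3 + 3*k^2 + 9*k + 5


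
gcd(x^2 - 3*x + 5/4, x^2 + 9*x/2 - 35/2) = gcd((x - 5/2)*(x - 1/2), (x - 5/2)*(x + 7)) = x - 5/2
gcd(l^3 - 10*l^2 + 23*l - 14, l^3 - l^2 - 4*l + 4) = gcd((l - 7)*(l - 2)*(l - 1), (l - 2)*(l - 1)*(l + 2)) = l^2 - 3*l + 2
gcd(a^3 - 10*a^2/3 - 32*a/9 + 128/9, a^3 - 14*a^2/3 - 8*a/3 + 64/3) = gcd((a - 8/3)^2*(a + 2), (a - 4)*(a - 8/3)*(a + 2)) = a^2 - 2*a/3 - 16/3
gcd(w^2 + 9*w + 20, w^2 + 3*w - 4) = w + 4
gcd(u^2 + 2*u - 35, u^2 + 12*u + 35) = u + 7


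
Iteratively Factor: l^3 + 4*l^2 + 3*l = (l)*(l^2 + 4*l + 3) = l*(l + 3)*(l + 1)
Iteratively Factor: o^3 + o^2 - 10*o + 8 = (o - 2)*(o^2 + 3*o - 4) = (o - 2)*(o + 4)*(o - 1)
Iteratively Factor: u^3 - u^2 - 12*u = (u)*(u^2 - u - 12) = u*(u + 3)*(u - 4)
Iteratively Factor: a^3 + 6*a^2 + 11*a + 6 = (a + 1)*(a^2 + 5*a + 6) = (a + 1)*(a + 3)*(a + 2)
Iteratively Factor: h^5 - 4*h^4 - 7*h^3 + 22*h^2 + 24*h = (h - 3)*(h^4 - h^3 - 10*h^2 - 8*h) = (h - 3)*(h + 1)*(h^3 - 2*h^2 - 8*h) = (h - 4)*(h - 3)*(h + 1)*(h^2 + 2*h) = h*(h - 4)*(h - 3)*(h + 1)*(h + 2)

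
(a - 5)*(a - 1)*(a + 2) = a^3 - 4*a^2 - 7*a + 10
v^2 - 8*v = v*(v - 8)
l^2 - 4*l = l*(l - 4)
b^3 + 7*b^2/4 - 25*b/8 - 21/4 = (b - 7/4)*(b + 3/2)*(b + 2)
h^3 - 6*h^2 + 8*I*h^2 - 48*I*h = h*(h - 6)*(h + 8*I)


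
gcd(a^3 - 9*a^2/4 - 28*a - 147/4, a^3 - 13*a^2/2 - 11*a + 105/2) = a^2 - 4*a - 21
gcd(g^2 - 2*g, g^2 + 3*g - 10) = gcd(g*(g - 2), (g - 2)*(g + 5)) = g - 2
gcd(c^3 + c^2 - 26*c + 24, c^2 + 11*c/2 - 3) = c + 6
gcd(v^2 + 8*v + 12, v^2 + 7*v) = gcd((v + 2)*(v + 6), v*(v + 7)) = 1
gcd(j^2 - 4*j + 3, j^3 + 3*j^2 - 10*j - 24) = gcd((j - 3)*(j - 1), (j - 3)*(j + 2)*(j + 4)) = j - 3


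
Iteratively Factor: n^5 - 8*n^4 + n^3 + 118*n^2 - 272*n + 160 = (n - 5)*(n^4 - 3*n^3 - 14*n^2 + 48*n - 32) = (n - 5)*(n - 2)*(n^3 - n^2 - 16*n + 16) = (n - 5)*(n - 4)*(n - 2)*(n^2 + 3*n - 4) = (n - 5)*(n - 4)*(n - 2)*(n + 4)*(n - 1)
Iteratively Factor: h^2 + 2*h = (h)*(h + 2)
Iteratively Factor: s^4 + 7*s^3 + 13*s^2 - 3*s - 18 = (s + 2)*(s^3 + 5*s^2 + 3*s - 9) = (s - 1)*(s + 2)*(s^2 + 6*s + 9) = (s - 1)*(s + 2)*(s + 3)*(s + 3)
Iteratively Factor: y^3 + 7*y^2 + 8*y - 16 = (y - 1)*(y^2 + 8*y + 16) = (y - 1)*(y + 4)*(y + 4)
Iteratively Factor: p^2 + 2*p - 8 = (p + 4)*(p - 2)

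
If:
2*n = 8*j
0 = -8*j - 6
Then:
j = -3/4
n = -3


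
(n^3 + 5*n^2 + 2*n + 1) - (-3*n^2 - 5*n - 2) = n^3 + 8*n^2 + 7*n + 3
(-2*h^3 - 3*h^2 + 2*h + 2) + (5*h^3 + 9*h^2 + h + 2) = 3*h^3 + 6*h^2 + 3*h + 4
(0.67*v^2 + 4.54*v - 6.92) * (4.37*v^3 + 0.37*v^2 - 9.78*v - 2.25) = 2.9279*v^5 + 20.0877*v^4 - 35.1132*v^3 - 48.4691*v^2 + 57.4626*v + 15.57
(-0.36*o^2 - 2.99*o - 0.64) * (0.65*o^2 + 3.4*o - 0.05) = -0.234*o^4 - 3.1675*o^3 - 10.564*o^2 - 2.0265*o + 0.032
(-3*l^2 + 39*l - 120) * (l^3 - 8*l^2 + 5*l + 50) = -3*l^5 + 63*l^4 - 447*l^3 + 1005*l^2 + 1350*l - 6000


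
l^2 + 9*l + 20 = (l + 4)*(l + 5)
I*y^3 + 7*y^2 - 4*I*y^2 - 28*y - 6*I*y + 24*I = (y - 4)*(y - 6*I)*(I*y + 1)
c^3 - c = c*(c - 1)*(c + 1)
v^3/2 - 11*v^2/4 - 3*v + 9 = (v/2 + 1)*(v - 6)*(v - 3/2)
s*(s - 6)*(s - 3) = s^3 - 9*s^2 + 18*s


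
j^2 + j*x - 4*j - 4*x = (j - 4)*(j + x)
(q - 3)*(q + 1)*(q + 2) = q^3 - 7*q - 6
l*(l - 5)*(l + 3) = l^3 - 2*l^2 - 15*l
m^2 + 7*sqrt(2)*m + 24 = (m + 3*sqrt(2))*(m + 4*sqrt(2))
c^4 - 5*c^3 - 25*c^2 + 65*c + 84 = (c - 7)*(c - 3)*(c + 1)*(c + 4)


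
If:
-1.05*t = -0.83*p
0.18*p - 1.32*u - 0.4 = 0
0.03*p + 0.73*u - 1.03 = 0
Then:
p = 9.66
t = 7.63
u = 1.01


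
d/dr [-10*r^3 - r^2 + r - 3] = -30*r^2 - 2*r + 1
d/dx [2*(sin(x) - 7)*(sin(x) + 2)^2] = 6*(sin(x) - 4)*(sin(x) + 2)*cos(x)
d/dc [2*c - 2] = 2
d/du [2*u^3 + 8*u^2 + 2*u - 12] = 6*u^2 + 16*u + 2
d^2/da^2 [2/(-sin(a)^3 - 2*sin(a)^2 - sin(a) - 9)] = 2*(9*sin(a)^6 + 22*sin(a)^5 + 6*sin(a)^4 - 107*sin(a)^3 - 101*sin(a)^2 + 33*sin(a) + 34)/(sin(a)^3 + 2*sin(a)^2 + sin(a) + 9)^3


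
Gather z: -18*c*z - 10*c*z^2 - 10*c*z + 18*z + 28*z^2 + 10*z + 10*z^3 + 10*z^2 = 10*z^3 + z^2*(38 - 10*c) + z*(28 - 28*c)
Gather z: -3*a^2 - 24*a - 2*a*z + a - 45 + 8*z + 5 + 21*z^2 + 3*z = -3*a^2 - 23*a + 21*z^2 + z*(11 - 2*a) - 40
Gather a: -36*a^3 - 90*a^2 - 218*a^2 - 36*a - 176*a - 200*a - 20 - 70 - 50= -36*a^3 - 308*a^2 - 412*a - 140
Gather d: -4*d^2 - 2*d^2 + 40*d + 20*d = -6*d^2 + 60*d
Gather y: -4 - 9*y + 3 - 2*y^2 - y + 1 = -2*y^2 - 10*y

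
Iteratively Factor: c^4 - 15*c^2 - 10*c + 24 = (c - 4)*(c^3 + 4*c^2 + c - 6) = (c - 4)*(c + 2)*(c^2 + 2*c - 3) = (c - 4)*(c - 1)*(c + 2)*(c + 3)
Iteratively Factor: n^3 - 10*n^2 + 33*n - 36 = (n - 4)*(n^2 - 6*n + 9) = (n - 4)*(n - 3)*(n - 3)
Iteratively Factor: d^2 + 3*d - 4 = (d + 4)*(d - 1)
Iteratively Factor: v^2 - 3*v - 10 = (v - 5)*(v + 2)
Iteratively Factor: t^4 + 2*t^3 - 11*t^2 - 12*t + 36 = (t + 3)*(t^3 - t^2 - 8*t + 12) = (t + 3)^2*(t^2 - 4*t + 4) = (t - 2)*(t + 3)^2*(t - 2)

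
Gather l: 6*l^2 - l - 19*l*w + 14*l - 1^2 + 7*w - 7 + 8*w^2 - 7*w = 6*l^2 + l*(13 - 19*w) + 8*w^2 - 8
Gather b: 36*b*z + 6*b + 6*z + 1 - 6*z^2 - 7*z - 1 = b*(36*z + 6) - 6*z^2 - z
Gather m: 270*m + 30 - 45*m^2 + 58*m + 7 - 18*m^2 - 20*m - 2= -63*m^2 + 308*m + 35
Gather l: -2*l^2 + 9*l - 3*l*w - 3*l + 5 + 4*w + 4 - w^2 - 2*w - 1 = -2*l^2 + l*(6 - 3*w) - w^2 + 2*w + 8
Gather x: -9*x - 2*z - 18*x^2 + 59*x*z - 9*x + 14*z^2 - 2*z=-18*x^2 + x*(59*z - 18) + 14*z^2 - 4*z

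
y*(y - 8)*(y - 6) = y^3 - 14*y^2 + 48*y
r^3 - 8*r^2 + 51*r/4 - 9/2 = (r - 6)*(r - 3/2)*(r - 1/2)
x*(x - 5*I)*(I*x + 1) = I*x^3 + 6*x^2 - 5*I*x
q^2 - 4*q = q*(q - 4)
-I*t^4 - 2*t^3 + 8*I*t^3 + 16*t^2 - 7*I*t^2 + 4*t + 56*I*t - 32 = (t - 8)*(t - 4*I)*(t + I)*(-I*t + 1)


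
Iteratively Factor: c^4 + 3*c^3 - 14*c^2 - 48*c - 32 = (c + 4)*(c^3 - c^2 - 10*c - 8) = (c + 2)*(c + 4)*(c^2 - 3*c - 4) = (c - 4)*(c + 2)*(c + 4)*(c + 1)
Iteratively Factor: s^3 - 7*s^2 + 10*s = (s)*(s^2 - 7*s + 10) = s*(s - 2)*(s - 5)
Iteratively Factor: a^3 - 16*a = (a - 4)*(a^2 + 4*a) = a*(a - 4)*(a + 4)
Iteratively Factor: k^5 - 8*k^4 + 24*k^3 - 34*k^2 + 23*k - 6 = (k - 3)*(k^4 - 5*k^3 + 9*k^2 - 7*k + 2) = (k - 3)*(k - 2)*(k^3 - 3*k^2 + 3*k - 1) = (k - 3)*(k - 2)*(k - 1)*(k^2 - 2*k + 1) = (k - 3)*(k - 2)*(k - 1)^2*(k - 1)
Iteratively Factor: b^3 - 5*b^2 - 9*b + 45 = (b - 5)*(b^2 - 9) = (b - 5)*(b + 3)*(b - 3)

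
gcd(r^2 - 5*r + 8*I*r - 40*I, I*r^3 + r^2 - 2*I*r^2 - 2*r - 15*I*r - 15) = r - 5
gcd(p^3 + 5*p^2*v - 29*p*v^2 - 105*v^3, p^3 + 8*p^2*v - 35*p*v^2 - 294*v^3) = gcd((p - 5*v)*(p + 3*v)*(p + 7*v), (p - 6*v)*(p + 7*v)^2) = p + 7*v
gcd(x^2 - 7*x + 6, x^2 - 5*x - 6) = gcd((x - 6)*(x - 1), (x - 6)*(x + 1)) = x - 6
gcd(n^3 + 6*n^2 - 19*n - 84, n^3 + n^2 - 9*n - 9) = n + 3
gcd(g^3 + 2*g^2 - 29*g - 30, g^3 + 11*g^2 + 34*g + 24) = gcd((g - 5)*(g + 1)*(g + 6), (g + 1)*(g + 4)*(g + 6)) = g^2 + 7*g + 6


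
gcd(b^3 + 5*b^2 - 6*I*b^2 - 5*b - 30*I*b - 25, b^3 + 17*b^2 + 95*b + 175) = b + 5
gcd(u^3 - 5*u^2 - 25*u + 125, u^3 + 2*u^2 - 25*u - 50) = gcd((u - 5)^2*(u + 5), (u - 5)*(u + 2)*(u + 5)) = u^2 - 25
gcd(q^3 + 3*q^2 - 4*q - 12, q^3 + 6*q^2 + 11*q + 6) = q^2 + 5*q + 6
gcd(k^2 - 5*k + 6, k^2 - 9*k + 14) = k - 2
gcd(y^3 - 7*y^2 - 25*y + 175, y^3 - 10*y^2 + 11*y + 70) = y^2 - 12*y + 35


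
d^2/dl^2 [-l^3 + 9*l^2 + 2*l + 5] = 18 - 6*l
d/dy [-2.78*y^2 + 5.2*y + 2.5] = 5.2 - 5.56*y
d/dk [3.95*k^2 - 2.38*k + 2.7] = 7.9*k - 2.38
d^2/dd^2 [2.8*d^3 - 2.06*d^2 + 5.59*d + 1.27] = 16.8*d - 4.12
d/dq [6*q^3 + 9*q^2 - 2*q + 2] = 18*q^2 + 18*q - 2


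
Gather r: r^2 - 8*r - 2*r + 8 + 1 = r^2 - 10*r + 9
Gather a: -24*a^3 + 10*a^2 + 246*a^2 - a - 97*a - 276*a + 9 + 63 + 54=-24*a^3 + 256*a^2 - 374*a + 126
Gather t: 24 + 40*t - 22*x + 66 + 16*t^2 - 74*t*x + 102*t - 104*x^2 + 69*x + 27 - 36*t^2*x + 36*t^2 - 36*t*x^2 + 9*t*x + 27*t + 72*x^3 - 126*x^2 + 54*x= t^2*(52 - 36*x) + t*(-36*x^2 - 65*x + 169) + 72*x^3 - 230*x^2 + 101*x + 117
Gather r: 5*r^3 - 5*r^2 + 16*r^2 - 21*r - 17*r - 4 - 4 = 5*r^3 + 11*r^2 - 38*r - 8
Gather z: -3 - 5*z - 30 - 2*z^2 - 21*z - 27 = -2*z^2 - 26*z - 60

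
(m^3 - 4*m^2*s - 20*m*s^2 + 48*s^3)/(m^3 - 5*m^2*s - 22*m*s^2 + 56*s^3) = (-m + 6*s)/(-m + 7*s)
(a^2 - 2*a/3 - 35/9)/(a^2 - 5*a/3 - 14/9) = (3*a + 5)/(3*a + 2)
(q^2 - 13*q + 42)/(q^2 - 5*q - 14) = (q - 6)/(q + 2)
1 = 1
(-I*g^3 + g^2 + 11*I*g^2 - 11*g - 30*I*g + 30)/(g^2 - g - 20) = (-I*g^2 + g*(1 + 6*I) - 6)/(g + 4)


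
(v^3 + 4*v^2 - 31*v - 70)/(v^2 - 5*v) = v + 9 + 14/v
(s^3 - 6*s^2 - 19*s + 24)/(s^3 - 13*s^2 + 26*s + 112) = (s^2 + 2*s - 3)/(s^2 - 5*s - 14)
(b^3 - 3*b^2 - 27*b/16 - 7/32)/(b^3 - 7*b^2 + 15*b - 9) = (32*b^3 - 96*b^2 - 54*b - 7)/(32*(b^3 - 7*b^2 + 15*b - 9))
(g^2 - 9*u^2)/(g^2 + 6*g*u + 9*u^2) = (g - 3*u)/(g + 3*u)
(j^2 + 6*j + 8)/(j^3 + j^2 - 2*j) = (j + 4)/(j*(j - 1))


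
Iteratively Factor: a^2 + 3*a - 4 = (a + 4)*(a - 1)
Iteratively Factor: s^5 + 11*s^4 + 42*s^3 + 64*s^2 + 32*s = (s)*(s^4 + 11*s^3 + 42*s^2 + 64*s + 32) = s*(s + 2)*(s^3 + 9*s^2 + 24*s + 16) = s*(s + 2)*(s + 4)*(s^2 + 5*s + 4) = s*(s + 1)*(s + 2)*(s + 4)*(s + 4)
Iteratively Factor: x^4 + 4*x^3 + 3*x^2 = (x + 1)*(x^3 + 3*x^2) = (x + 1)*(x + 3)*(x^2) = x*(x + 1)*(x + 3)*(x)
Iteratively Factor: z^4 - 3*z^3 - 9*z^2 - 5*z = (z + 1)*(z^3 - 4*z^2 - 5*z) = (z - 5)*(z + 1)*(z^2 + z) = z*(z - 5)*(z + 1)*(z + 1)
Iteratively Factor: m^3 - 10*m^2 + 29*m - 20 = (m - 4)*(m^2 - 6*m + 5) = (m - 5)*(m - 4)*(m - 1)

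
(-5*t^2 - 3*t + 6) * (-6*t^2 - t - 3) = 30*t^4 + 23*t^3 - 18*t^2 + 3*t - 18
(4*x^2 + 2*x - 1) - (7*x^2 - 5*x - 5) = -3*x^2 + 7*x + 4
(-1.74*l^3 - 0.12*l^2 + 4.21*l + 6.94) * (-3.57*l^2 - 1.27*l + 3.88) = 6.2118*l^5 + 2.6382*l^4 - 21.6285*l^3 - 30.5881*l^2 + 7.521*l + 26.9272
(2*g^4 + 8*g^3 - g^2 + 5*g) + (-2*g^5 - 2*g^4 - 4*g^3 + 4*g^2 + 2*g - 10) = -2*g^5 + 4*g^3 + 3*g^2 + 7*g - 10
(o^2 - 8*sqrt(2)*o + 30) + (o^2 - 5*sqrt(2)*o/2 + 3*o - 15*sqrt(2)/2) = 2*o^2 - 21*sqrt(2)*o/2 + 3*o - 15*sqrt(2)/2 + 30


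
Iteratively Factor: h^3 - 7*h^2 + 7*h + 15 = (h + 1)*(h^2 - 8*h + 15) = (h - 3)*(h + 1)*(h - 5)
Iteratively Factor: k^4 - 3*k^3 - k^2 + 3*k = (k)*(k^3 - 3*k^2 - k + 3) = k*(k + 1)*(k^2 - 4*k + 3) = k*(k - 1)*(k + 1)*(k - 3)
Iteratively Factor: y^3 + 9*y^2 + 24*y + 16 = (y + 1)*(y^2 + 8*y + 16) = (y + 1)*(y + 4)*(y + 4)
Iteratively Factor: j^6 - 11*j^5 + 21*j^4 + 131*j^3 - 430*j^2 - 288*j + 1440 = (j - 4)*(j^5 - 7*j^4 - 7*j^3 + 103*j^2 - 18*j - 360) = (j - 4)*(j + 3)*(j^4 - 10*j^3 + 23*j^2 + 34*j - 120) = (j - 4)^2*(j + 3)*(j^3 - 6*j^2 - j + 30) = (j - 5)*(j - 4)^2*(j + 3)*(j^2 - j - 6) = (j - 5)*(j - 4)^2*(j + 2)*(j + 3)*(j - 3)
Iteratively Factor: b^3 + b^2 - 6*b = (b - 2)*(b^2 + 3*b) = (b - 2)*(b + 3)*(b)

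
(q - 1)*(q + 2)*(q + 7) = q^3 + 8*q^2 + 5*q - 14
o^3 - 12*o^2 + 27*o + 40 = (o - 8)*(o - 5)*(o + 1)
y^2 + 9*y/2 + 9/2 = (y + 3/2)*(y + 3)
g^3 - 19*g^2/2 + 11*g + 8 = (g - 8)*(g - 2)*(g + 1/2)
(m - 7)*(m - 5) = m^2 - 12*m + 35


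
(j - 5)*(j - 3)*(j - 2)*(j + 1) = j^4 - 9*j^3 + 21*j^2 + j - 30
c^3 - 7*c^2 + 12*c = c*(c - 4)*(c - 3)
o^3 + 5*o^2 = o^2*(o + 5)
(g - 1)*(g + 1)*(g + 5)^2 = g^4 + 10*g^3 + 24*g^2 - 10*g - 25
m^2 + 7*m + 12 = (m + 3)*(m + 4)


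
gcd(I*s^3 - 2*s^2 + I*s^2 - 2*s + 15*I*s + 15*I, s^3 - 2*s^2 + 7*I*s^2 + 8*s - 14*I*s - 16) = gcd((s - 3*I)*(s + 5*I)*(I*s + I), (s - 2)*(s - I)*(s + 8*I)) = 1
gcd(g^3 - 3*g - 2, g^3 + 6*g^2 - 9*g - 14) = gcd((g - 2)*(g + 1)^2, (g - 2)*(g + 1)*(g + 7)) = g^2 - g - 2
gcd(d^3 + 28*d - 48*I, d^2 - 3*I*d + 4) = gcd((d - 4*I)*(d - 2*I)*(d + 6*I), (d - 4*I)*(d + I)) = d - 4*I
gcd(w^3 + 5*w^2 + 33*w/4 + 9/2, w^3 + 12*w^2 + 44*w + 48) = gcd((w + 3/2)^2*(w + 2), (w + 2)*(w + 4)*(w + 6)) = w + 2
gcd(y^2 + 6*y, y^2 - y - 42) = y + 6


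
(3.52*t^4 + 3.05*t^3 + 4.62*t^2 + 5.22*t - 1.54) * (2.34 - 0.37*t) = -1.3024*t^5 + 7.1083*t^4 + 5.4276*t^3 + 8.8794*t^2 + 12.7846*t - 3.6036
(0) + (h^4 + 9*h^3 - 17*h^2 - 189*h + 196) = h^4 + 9*h^3 - 17*h^2 - 189*h + 196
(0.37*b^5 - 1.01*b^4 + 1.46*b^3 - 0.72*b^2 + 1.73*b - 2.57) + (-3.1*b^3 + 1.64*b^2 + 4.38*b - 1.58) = 0.37*b^5 - 1.01*b^4 - 1.64*b^3 + 0.92*b^2 + 6.11*b - 4.15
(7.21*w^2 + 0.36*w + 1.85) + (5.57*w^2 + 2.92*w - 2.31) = 12.78*w^2 + 3.28*w - 0.46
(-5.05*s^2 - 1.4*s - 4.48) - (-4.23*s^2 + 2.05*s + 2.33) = -0.819999999999999*s^2 - 3.45*s - 6.81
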